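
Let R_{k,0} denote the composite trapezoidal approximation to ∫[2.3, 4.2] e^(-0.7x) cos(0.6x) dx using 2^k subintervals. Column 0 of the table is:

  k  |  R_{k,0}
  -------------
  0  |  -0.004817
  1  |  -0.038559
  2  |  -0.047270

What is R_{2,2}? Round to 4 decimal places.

-0.0502

R_{1,1} = (4·(-0.038559) − (-0.004817)) / 3 = -0.049806
R_{2,1} = -0.047270 + (-0.047270 − (-0.038559))/3 = -0.050174
R_{2,2} = (16·(-0.050174) − (-0.049806)) / 15 = -0.050199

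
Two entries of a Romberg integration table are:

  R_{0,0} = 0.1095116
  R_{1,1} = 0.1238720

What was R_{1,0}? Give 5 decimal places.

From R_{1,1} = (4·R_{1,0} − R_{0,0})/3, solve for R_{1,0}:
4·R_{1,0} = 3·0.1238720 + 0.1095116 = 0.4811276
R_{1,0} = 0.1202819

0.12028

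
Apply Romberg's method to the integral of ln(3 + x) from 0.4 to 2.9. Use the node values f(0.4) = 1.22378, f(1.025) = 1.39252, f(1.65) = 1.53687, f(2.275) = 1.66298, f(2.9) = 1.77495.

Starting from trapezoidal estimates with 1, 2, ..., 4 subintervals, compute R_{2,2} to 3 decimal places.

R_{0,0} (trapezoid, 1 panel, h=2.5000): 3.74841
R_{1,0} (trapezoid, 2 panels, h=1.2500): 3.79529
R_{2,0} (trapezoid, 4 panels, h=0.6250): 3.80733
R_{1,1} = 3.79529 + (3.79529 − 3.74841)/3 = 3.81092
R_{2,1} = 3.80733 + (3.80733 − 3.79529)/3 = 3.81134
R_{2,2} = 3.81134 + (3.81134 − 3.81092)/15 = 3.81137

3.811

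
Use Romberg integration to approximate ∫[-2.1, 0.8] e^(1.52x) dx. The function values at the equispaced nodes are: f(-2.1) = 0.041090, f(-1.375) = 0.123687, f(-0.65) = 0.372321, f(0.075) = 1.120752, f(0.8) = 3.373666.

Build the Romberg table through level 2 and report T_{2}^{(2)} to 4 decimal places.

T_{0}^{(0)} (trapezoid, 1 panel, h=2.9000): 4.951396
T_{1}^{(0)} (trapezoid, 2 panels, h=1.4500): 3.015564
T_{2}^{(0)} (trapezoid, 4 panels, h=0.7250): 2.410000
T_{1}^{(1)} = 3.015564 + (3.015564 − 4.951396)/3 = 2.370287
T_{2}^{(1)} = 2.410000 + (2.410000 − 3.015564)/3 = 2.208145
T_{2}^{(2)} = 2.208145 + (2.208145 − 2.370287)/15 = 2.197336

2.1973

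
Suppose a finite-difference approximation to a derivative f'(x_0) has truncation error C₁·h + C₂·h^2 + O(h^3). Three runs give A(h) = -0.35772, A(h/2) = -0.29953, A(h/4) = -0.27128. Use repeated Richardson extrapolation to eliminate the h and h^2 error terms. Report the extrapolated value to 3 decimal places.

First eliminate the h term (factor 2^1 = 2):
  B₁ = (2·(-0.29953) − (-0.35772))/1 = -0.24134
  B₂ = (2·(-0.27128) − (-0.29953))/1 = -0.24303
Then eliminate the h^2 term (factor 2^2 = 4):
  (4·(-0.24303) − (-0.24134))/3 = -0.24359

-0.244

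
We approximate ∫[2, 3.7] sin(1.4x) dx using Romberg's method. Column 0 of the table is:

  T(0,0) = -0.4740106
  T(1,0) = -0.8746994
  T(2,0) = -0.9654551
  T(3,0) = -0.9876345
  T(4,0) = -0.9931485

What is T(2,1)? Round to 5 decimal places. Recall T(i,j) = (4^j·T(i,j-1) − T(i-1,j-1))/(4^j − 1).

T(2,1) = (4·(-0.9654551) − (-0.8746994)) / 3 = -0.9957070
(Column j=1 coincides with Simpson's rule on the same nodes.)

-0.99571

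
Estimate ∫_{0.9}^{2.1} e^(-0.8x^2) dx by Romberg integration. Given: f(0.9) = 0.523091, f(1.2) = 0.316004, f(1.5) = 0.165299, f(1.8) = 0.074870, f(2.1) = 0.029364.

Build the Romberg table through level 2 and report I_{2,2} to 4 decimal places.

I_{0,0} (trapezoid, 1 panel, h=1.2000): 0.331473
I_{1,0} (trapezoid, 2 panels, h=0.6000): 0.264916
I_{2,0} (trapezoid, 4 panels, h=0.3000): 0.249720
I_{1,1} = 0.264916 + (0.264916 − 0.331473)/3 = 0.242730
I_{2,1} = 0.249720 + (0.249720 − 0.264916)/3 = 0.244655
I_{2,2} = 0.244655 + (0.244655 − 0.242730)/15 = 0.244783

0.2448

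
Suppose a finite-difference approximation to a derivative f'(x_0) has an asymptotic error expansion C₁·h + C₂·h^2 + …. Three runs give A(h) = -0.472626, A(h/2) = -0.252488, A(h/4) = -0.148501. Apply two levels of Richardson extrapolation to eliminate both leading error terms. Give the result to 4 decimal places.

-0.0486

First eliminate the h term (factor 2^1 = 2):
  B₁ = (2·(-0.252488) − (-0.472626))/1 = -0.032350
  B₂ = (2·(-0.148501) − (-0.252488))/1 = -0.044514
Then eliminate the h^2 term (factor 2^2 = 4):
  (4·(-0.044514) − (-0.032350))/3 = -0.048569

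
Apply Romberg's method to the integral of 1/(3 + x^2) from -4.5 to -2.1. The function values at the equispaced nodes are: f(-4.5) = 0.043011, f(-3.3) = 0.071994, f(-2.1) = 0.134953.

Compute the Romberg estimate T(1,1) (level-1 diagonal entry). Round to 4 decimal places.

T(0,0) (trapezoid, 1 panel, h=2.4000): 0.213557
T(1,0) (trapezoid, 2 panels, h=1.2000): 0.193171
T(1,1) = 0.193171 + (0.193171 − 0.213557)/3 = 0.186376

0.1864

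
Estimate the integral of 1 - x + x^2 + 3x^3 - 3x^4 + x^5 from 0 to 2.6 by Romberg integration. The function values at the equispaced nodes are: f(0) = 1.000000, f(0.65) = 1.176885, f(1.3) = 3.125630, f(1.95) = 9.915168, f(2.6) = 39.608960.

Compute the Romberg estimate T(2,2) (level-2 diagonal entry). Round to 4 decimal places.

19.5496

T(0,0) (trapezoid, 1 panel, h=2.6000): 52.791648
T(1,0) (trapezoid, 2 panels, h=1.3000): 30.459143
T(2,0) (trapezoid, 4 panels, h=0.6500): 22.439406
T(1,1) = 30.459143 + (30.459143 − 52.791648)/3 = 23.014975
T(2,1) = 22.439406 + (22.439406 − 30.459143)/3 = 19.766160
T(2,2) = 19.766160 + (19.766160 − 23.014975)/15 = 19.549572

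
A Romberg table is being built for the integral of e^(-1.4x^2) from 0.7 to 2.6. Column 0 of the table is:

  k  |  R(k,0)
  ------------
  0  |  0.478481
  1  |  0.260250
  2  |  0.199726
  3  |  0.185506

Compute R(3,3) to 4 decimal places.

R(1,1) = 0.260250 + (0.260250 − 0.478481)/3 = 0.187506
R(2,1) = (4·0.199726 − 0.260250) / 3 = 0.179551
R(3,1) = 0.185506 + (0.185506 − 0.199726)/3 = 0.180766
R(2,2) = 0.179551 + (0.179551 − 0.187506)/15 = 0.179021
R(3,2) = 0.180766 + (0.180766 − 0.179551)/15 = 0.180847
R(3,3) = 0.180847 + (0.180847 − 0.179021)/63 = 0.180876

0.1809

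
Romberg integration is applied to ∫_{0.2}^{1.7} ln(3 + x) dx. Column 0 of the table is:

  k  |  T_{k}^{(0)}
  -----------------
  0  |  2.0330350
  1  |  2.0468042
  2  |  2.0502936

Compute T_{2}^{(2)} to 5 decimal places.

2.05146

T_{1}^{(1)} = (4·2.0468042 − 2.0330350) / 3 = 2.0513939
T_{2}^{(1)} = (4·2.0502936 − 2.0468042) / 3 = 2.0514567
T_{2}^{(2)} = 2.0514567 + (2.0514567 − 2.0513939)/15 = 2.0514609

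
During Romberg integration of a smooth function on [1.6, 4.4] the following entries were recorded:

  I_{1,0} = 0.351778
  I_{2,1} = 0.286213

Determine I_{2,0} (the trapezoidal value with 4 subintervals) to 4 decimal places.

From I_{2,1} = (4·I_{2,0} − I_{1,0})/3, solve for I_{2,0}:
4·I_{2,0} = 3·0.286213 + 0.351778 = 1.210417
I_{2,0} = 0.302604

0.3026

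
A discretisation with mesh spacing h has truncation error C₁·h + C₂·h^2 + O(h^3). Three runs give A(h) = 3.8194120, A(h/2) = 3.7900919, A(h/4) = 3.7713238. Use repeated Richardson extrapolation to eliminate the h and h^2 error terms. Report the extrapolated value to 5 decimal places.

3.74982

First eliminate the h term (factor 2^1 = 2):
  B₁ = (2·3.7900919 − 3.8194120)/1 = 3.7607718
  B₂ = (2·3.7713238 − 3.7900919)/1 = 3.7525557
Then eliminate the h^2 term (factor 2^2 = 4):
  (4·3.7525557 − 3.7607718)/3 = 3.7498170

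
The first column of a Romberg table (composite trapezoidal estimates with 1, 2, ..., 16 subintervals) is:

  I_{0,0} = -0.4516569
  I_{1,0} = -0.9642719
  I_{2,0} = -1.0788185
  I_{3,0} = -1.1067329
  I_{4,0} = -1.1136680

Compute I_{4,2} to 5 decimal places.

-1.11598

I_{3,1} = -1.1067329 + (-1.1067329 − (-1.0788185))/3 = -1.1160377
I_{4,1} = -1.1136680 + (-1.1136680 − (-1.1067329))/3 = -1.1159797
I_{4,2} = (16·(-1.1159797) − (-1.1160377)) / 15 = -1.1159758
(Column j=1 coincides with Simpson's rule on the same nodes.)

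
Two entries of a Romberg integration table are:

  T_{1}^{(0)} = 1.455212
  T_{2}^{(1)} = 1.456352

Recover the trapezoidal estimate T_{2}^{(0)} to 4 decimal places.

1.4561

From T_{2}^{(1)} = (4·T_{2}^{(0)} − T_{1}^{(0)})/3, solve for T_{2}^{(0)}:
4·T_{2}^{(0)} = 3·1.456352 + 1.455212 = 5.824268
T_{2}^{(0)} = 1.456067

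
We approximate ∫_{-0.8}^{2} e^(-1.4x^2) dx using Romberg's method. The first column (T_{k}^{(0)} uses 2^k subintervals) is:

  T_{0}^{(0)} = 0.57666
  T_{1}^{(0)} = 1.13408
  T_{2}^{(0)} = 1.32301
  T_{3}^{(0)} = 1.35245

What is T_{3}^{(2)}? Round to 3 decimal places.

1.361

Richardson extrapolation on the trapezoidal column (denominator 4−1=3):
T_{2}^{(1)} = 1.32301 + (1.32301 − 1.13408)/3 = 1.38599
T_{3}^{(1)} = (4·1.35245 − 1.32301) / 3 = 1.36226
T_{3}^{(2)} = 1.36226 + (1.36226 − 1.38599)/15 = 1.36068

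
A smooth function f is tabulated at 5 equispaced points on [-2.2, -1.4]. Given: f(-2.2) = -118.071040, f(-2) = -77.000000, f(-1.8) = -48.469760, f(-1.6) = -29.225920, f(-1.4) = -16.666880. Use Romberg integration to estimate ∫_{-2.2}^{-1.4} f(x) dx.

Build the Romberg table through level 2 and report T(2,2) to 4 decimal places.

T(0,0) (trapezoid, 1 panel, h=0.8000): -53.895168
T(1,0) (trapezoid, 2 panels, h=0.4000): -46.335488
T(2,0) (trapezoid, 4 panels, h=0.2000): -44.412928
T(1,1) = -46.335488 + (-46.335488 − (-53.895168))/3 = -43.815595
T(2,1) = -44.412928 + (-44.412928 − (-46.335488))/3 = -43.772075
T(2,2) = -43.772075 + (-43.772075 − (-43.815595))/15 = -43.769174

-43.7692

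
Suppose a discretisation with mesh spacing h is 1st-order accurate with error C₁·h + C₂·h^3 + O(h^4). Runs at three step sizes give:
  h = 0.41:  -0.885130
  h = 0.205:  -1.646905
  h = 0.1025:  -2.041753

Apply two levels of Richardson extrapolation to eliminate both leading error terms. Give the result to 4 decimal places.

First eliminate the h term (factor 2^1 = 2):
  B₁ = (2·(-1.646905) − (-0.885130))/1 = -2.408680
  B₂ = (2·(-2.041753) − (-1.646905))/1 = -2.436601
Then eliminate the h^3 term (factor 2^3 = 8):
  (8·(-2.436601) − (-2.408680))/7 = -2.440590

-2.4406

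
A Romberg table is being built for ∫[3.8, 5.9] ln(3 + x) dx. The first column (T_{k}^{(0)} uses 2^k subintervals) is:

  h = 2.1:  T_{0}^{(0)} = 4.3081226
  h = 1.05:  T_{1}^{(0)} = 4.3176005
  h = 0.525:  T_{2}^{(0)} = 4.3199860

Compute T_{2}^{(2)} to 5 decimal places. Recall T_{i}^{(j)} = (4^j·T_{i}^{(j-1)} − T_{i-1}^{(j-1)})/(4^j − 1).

4.32078

Richardson extrapolation on the trapezoidal column (denominator 4−1=3):
T_{1}^{(1)} = (4·4.3176005 − 4.3081226) / 3 = 4.3207598
T_{2}^{(1)} = (4·4.3199860 − 4.3176005) / 3 = 4.3207812
T_{2}^{(2)} = (16·4.3207812 − 4.3207598) / 15 = 4.3207826
(Column j=1 coincides with Simpson's rule on the same nodes.)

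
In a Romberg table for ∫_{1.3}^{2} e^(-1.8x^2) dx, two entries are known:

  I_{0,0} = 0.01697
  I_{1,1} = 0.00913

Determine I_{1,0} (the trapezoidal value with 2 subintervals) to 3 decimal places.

From I_{1,1} = (4·I_{1,0} − I_{0,0})/3, solve for I_{1,0}:
4·I_{1,0} = 3·0.00913 + 0.01697 = 0.04436
I_{1,0} = 0.01109

0.011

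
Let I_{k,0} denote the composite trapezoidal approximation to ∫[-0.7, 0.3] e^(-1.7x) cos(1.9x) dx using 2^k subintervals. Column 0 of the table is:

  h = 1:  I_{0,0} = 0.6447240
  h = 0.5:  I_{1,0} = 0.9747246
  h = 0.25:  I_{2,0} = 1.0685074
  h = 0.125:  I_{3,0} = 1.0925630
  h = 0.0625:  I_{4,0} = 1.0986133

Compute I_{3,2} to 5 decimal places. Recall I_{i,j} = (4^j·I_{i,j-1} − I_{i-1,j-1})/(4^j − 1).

1.10064

Richardson extrapolation on the trapezoidal column (denominator 4−1=3):
I_{2,1} = 1.0685074 + (1.0685074 − 0.9747246)/3 = 1.0997683
I_{3,1} = (4·1.0925630 − 1.0685074) / 3 = 1.1005815
I_{3,2} = (16·1.1005815 − 1.0997683) / 15 = 1.1006357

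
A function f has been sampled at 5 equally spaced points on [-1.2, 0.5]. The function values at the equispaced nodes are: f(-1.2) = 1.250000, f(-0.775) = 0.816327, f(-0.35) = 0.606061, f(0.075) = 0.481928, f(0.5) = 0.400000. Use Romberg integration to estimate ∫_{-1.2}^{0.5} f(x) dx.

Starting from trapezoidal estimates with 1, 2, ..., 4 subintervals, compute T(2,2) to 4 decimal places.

T(0,0) (trapezoid, 1 panel, h=1.7000): 1.402500
T(1,0) (trapezoid, 2 panels, h=0.8500): 1.216402
T(2,0) (trapezoid, 4 panels, h=0.4250): 1.159959
T(1,1) = 1.216402 + (1.216402 − 1.402500)/3 = 1.154369
T(2,1) = 1.159959 + (1.159959 − 1.216402)/3 = 1.141145
T(2,2) = 1.141145 + (1.141145 − 1.154369)/15 = 1.140263

1.1403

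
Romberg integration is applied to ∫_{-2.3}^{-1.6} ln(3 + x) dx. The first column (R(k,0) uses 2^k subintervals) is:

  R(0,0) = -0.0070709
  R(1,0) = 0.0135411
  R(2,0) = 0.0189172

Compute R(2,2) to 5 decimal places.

R(1,1) = 0.0135411 + (0.0135411 − (-0.0070709))/3 = 0.0204118
R(2,1) = (4·0.0189172 − 0.0135411) / 3 = 0.0207092
R(2,2) = 0.0207092 + (0.0207092 − 0.0204118)/15 = 0.0207290

0.02073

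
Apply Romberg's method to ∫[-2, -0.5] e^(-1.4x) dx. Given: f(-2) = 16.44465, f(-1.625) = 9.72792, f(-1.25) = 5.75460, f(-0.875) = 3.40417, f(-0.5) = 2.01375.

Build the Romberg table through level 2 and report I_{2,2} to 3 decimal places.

I_{0,0} (trapezoid, 1 panel, h=1.5000): 13.84380
I_{1,0} (trapezoid, 2 panels, h=0.7500): 11.23785
I_{2,0} (trapezoid, 4 panels, h=0.3750): 10.54346
I_{1,1} = 11.23785 + (11.23785 − 13.84380)/3 = 10.36920
I_{2,1} = 10.54346 + (10.54346 − 11.23785)/3 = 10.31200
I_{2,2} = 10.31200 + (10.31200 − 10.36920)/15 = 10.30819

10.308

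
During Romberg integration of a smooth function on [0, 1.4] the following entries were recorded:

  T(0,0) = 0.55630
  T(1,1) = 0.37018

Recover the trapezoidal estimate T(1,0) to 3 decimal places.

From T(1,1) = (4·T(1,0) − T(0,0))/3, solve for T(1,0):
4·T(1,0) = 3·0.37018 + 0.55630 = 1.66684
T(1,0) = 0.41671

0.417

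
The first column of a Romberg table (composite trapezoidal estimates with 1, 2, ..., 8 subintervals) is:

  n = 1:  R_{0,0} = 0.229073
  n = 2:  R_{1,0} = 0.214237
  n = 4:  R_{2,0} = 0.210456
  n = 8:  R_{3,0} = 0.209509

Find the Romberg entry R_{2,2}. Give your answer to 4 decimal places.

0.2092

R_{1,1} = 0.214237 + (0.214237 − 0.229073)/3 = 0.209292
R_{2,1} = 0.210456 + (0.210456 − 0.214237)/3 = 0.209196
R_{2,2} = (16·0.209196 − 0.209292) / 15 = 0.209190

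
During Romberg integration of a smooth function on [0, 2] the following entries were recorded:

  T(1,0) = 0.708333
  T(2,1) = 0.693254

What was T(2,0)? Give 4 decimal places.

From T(2,1) = (4·T(2,0) − T(1,0))/3, solve for T(2,0):
4·T(2,0) = 3·0.693254 + 0.708333 = 2.788095
T(2,0) = 0.697024

0.6970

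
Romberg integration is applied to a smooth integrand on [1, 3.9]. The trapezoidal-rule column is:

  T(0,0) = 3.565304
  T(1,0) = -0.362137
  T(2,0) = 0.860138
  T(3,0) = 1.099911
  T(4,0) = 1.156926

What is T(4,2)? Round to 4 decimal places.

T(3,1) = 1.099911 + (1.099911 − 0.860138)/3 = 1.179835
T(4,1) = 1.156926 + (1.156926 − 1.099911)/3 = 1.175931
T(4,2) = 1.175931 + (1.175931 − 1.179835)/15 = 1.175671

1.1757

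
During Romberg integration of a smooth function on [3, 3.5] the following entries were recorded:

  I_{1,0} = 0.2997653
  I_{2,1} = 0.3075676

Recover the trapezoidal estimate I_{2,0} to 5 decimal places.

0.30562

From I_{2,1} = (4·I_{2,0} − I_{1,0})/3, solve for I_{2,0}:
4·I_{2,0} = 3·0.3075676 + 0.2997653 = 1.2224681
I_{2,0} = 0.3056170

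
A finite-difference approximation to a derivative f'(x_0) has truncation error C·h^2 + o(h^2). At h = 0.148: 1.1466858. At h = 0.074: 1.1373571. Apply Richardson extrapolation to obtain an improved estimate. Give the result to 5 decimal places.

The leading error scales as h^2; refining by a factor of 2 reduces it by 2^2 = 4.
Extrapolated value = (4·A(h/2) − A(h)) / (4 − 1)
= (4·1.1373571 − 1.1466858) / 3
= 3.4027426 / 3 = 1.1342475

1.13425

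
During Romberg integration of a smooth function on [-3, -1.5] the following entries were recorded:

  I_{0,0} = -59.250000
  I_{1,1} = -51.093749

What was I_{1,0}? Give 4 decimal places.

From I_{1,1} = (4·I_{1,0} − I_{0,0})/3, solve for I_{1,0}:
4·I_{1,0} = 3·(-51.093749) + (-59.250000) = -212.531247
I_{1,0} = -53.132812

-53.1328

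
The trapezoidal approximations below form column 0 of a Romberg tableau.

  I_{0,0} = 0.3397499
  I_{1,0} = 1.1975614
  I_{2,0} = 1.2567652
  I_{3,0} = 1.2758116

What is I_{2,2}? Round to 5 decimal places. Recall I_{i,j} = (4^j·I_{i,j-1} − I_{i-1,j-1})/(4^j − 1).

Richardson extrapolation on the trapezoidal column (denominator 4−1=3):
I_{1,1} = (4·1.1975614 − 0.3397499) / 3 = 1.4834986
I_{2,1} = (4·1.2567652 − 1.1975614) / 3 = 1.2764998
I_{2,2} = (16·1.2764998 − 1.4834986) / 15 = 1.2626999

1.26270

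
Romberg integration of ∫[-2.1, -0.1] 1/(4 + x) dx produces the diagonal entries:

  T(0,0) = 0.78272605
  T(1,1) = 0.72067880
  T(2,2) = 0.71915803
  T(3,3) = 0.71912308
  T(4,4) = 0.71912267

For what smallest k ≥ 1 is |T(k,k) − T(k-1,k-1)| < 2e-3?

|T(1,1) − T(0,0)| = 0.06204725 ≥ 2e-3
|T(2,2) − T(1,1)| = 0.00152077 < 2e-3

k = 2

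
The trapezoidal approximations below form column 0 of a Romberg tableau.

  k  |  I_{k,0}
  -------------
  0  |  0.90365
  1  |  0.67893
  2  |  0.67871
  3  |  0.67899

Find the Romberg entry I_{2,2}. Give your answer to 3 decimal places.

I_{1,1} = (4·0.67893 − 0.90365) / 3 = 0.60402
I_{2,1} = (4·0.67871 − 0.67893) / 3 = 0.67864
I_{2,2} = (16·0.67864 − 0.60402) / 15 = 0.68361
(Column j=1 coincides with Simpson's rule on the same nodes.)

0.684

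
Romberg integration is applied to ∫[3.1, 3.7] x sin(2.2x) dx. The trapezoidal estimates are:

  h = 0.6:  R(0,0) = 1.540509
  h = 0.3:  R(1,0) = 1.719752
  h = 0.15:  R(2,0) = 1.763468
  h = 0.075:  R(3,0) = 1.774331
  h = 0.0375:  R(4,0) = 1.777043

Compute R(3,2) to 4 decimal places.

Richardson extrapolation on the trapezoidal column (denominator 4−1=3):
R(2,1) = (4·1.763468 − 1.719752) / 3 = 1.778040
R(3,1) = 1.774331 + (1.774331 − 1.763468)/3 = 1.777952
R(3,2) = 1.777952 + (1.777952 − 1.778040)/15 = 1.777946

1.7779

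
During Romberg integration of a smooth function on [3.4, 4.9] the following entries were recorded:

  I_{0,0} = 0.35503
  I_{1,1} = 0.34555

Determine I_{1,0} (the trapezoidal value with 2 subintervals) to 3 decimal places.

0.348

From I_{1,1} = (4·I_{1,0} − I_{0,0})/3, solve for I_{1,0}:
4·I_{1,0} = 3·0.34555 + 0.35503 = 1.39168
I_{1,0} = 0.34792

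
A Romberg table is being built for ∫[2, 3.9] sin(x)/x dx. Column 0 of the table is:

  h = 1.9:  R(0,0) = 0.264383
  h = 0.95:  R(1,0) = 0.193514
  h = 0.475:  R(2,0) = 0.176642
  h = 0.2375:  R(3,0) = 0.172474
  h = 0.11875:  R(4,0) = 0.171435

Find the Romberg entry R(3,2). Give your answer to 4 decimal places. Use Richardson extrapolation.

R(2,1) = 0.176642 + (0.176642 − 0.193514)/3 = 0.171018
R(3,1) = 0.172474 + (0.172474 − 0.176642)/3 = 0.171085
R(3,2) = (16·0.171085 − 0.171018) / 15 = 0.171089
(Column j=1 coincides with Simpson's rule on the same nodes.)

0.1711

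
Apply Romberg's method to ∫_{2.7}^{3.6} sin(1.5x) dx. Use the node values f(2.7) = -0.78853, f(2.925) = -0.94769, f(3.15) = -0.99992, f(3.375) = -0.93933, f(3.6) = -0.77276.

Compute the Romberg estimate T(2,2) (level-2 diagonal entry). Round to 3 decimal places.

T(0,0) (trapezoid, 1 panel, h=0.9000): -0.70258
T(1,0) (trapezoid, 2 panels, h=0.4500): -0.80125
T(2,0) (trapezoid, 4 panels, h=0.2250): -0.82521
T(1,1) = -0.80125 + (-0.80125 − (-0.70258))/3 = -0.83414
T(2,1) = -0.82521 + (-0.82521 − (-0.80125))/3 = -0.83320
T(2,2) = -0.83320 + (-0.83320 − (-0.83414))/15 = -0.83314

-0.833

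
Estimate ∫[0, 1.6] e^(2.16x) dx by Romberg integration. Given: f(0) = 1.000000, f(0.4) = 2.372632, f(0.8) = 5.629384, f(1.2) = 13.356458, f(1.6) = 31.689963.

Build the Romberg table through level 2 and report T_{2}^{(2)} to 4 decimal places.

14.2171

T_{0}^{(0)} (trapezoid, 1 panel, h=1.6000): 26.151970
T_{1}^{(0)} (trapezoid, 2 panels, h=0.8000): 17.579492
T_{2}^{(0)} (trapezoid, 4 panels, h=0.4000): 15.081382
T_{1}^{(1)} = 17.579492 + (17.579492 − 26.151970)/3 = 14.721999
T_{2}^{(1)} = 15.081382 + (15.081382 − 17.579492)/3 = 14.248679
T_{2}^{(2)} = 14.248679 + (14.248679 − 14.721999)/15 = 14.217124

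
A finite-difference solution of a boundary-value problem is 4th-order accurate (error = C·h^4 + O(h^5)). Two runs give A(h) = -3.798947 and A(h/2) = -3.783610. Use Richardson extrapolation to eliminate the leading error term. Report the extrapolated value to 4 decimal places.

-3.7826

The leading error scales as h^4; refining by a factor of 2 reduces it by 2^4 = 16.
Extrapolated value = (16·A(h/2) − A(h)) / (16 − 1)
= (16·(-3.783610) − (-3.798947)) / 15
= -56.738813 / 15 = -3.782588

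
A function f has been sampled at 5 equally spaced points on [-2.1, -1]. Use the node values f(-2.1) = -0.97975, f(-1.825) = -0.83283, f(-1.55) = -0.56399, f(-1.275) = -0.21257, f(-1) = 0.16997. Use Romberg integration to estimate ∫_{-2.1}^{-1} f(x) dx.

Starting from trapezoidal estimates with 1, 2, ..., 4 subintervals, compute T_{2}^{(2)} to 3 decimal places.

-0.561

T_{0}^{(0)} (trapezoid, 1 panel, h=1.1000): -0.44538
T_{1}^{(0)} (trapezoid, 2 panels, h=0.5500): -0.53288
T_{2}^{(0)} (trapezoid, 4 panels, h=0.2750): -0.55393
T_{1}^{(1)} = -0.53288 + (-0.53288 − (-0.44538))/3 = -0.56205
T_{2}^{(1)} = -0.55393 + (-0.55393 − (-0.53288))/3 = -0.56095
T_{2}^{(2)} = -0.56095 + (-0.56095 − (-0.56205))/15 = -0.56088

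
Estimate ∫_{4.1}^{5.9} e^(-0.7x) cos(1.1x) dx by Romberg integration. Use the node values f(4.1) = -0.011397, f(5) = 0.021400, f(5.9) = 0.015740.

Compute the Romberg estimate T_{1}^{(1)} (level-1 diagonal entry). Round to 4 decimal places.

0.0270

T_{0}^{(0)} (trapezoid, 1 panel, h=1.8000): 0.003909
T_{1}^{(0)} (trapezoid, 2 panels, h=0.9000): 0.021214
T_{1}^{(1)} = 0.021214 + (0.021214 − 0.003909)/3 = 0.026982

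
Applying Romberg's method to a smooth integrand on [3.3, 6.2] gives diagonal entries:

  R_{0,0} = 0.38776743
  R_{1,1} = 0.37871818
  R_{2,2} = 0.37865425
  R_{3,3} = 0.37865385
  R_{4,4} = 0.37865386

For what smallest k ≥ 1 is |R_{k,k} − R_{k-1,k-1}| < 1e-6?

k = 3

|R_{1,1} − R_{0,0}| = 0.00904925 ≥ 1e-6
|R_{2,2} − R_{1,1}| = 0.00006393 ≥ 1e-6
|R_{3,3} − R_{2,2}| = 0.00000040 < 1e-6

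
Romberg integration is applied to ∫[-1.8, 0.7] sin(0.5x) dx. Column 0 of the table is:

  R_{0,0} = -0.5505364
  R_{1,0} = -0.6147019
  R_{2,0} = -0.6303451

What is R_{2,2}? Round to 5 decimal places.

-0.63552

Richardson extrapolation on the trapezoidal column (denominator 4−1=3):
R_{1,1} = (4·(-0.6147019) − (-0.5505364)) / 3 = -0.6360904
R_{2,1} = -0.6303451 + (-0.6303451 − (-0.6147019))/3 = -0.6355595
R_{2,2} = -0.6355595 + (-0.6355595 − (-0.6360904))/15 = -0.6355241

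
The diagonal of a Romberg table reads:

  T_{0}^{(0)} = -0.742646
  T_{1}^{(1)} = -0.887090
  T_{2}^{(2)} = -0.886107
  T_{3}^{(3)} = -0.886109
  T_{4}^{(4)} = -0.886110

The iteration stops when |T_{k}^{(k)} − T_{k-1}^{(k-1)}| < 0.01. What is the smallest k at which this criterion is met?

|T_{1}^{(1)} − T_{0}^{(0)}| = 0.144444 ≥ 0.01
|T_{2}^{(2)} − T_{1}^{(1)}| = 0.000983 < 0.01

k = 2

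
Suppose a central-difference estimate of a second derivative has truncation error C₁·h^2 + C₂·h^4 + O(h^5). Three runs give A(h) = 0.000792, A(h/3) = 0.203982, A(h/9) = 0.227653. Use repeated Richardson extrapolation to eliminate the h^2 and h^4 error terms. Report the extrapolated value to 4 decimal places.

First eliminate the h^2 term (factor 3^2 = 9):
  B₁ = (9·0.203982 − 0.000792)/8 = 0.229381
  B₂ = (9·0.227653 − 0.203982)/8 = 0.230612
Then eliminate the h^4 term (factor 3^4 = 81):
  (81·0.230612 − 0.229381)/80 = 0.230627

0.2306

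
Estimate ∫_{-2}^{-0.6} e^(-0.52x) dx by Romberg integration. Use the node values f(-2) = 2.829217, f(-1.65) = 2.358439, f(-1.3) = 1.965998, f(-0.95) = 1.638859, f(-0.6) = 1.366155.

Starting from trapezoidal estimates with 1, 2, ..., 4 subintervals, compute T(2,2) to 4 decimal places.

2.8136

T(0,0) (trapezoid, 1 panel, h=1.4000): 2.936760
T(1,0) (trapezoid, 2 panels, h=0.7000): 2.844579
T(2,0) (trapezoid, 4 panels, h=0.3500): 2.821344
T(1,1) = 2.844579 + (2.844579 − 2.936760)/3 = 2.813852
T(2,1) = 2.821344 + (2.821344 − 2.844579)/3 = 2.813599
T(2,2) = 2.813599 + (2.813599 − 2.813852)/15 = 2.813582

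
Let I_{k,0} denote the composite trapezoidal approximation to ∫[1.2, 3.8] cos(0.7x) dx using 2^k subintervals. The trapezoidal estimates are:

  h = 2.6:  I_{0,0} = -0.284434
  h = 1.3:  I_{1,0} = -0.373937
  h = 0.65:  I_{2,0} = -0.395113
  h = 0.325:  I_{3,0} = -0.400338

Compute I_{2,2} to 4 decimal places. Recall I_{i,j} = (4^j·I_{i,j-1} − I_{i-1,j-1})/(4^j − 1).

-0.4021

Richardson extrapolation on the trapezoidal column (denominator 4−1=3):
I_{1,1} = -0.373937 + (-0.373937 − (-0.284434))/3 = -0.403771
I_{2,1} = -0.395113 + (-0.395113 − (-0.373937))/3 = -0.402172
I_{2,2} = (16·(-0.402172) − (-0.403771)) / 15 = -0.402065
(Column j=1 coincides with Simpson's rule on the same nodes.)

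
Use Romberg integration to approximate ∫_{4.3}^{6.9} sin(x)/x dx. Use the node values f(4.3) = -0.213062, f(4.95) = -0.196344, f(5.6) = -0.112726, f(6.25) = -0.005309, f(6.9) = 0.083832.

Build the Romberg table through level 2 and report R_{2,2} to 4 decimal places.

-0.2516

R_{0,0} (trapezoid, 1 panel, h=2.6000): -0.167999
R_{1,0} (trapezoid, 2 panels, h=1.3000): -0.230543
R_{2,0} (trapezoid, 4 panels, h=0.6500): -0.246346
R_{1,1} = -0.230543 + (-0.230543 − (-0.167999))/3 = -0.251391
R_{2,1} = -0.246346 + (-0.246346 − (-0.230543))/3 = -0.251614
R_{2,2} = -0.251614 + (-0.251614 − (-0.251391))/15 = -0.251629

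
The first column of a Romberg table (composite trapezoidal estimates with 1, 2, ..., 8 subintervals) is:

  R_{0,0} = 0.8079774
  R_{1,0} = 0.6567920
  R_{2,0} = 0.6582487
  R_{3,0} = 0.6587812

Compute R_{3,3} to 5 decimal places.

R_{1,1} = (4·0.6567920 − 0.8079774) / 3 = 0.6063969
R_{2,1} = (4·0.6582487 − 0.6567920) / 3 = 0.6587343
R_{3,1} = (4·0.6587812 − 0.6582487) / 3 = 0.6589587
R_{2,2} = 0.6587343 + (0.6587343 − 0.6063969)/15 = 0.6622235
R_{3,2} = (16·0.6589587 − 0.6587343) / 15 = 0.6589737
R_{3,3} = (64·0.6589737 − 0.6622235) / 63 = 0.6589221

0.65892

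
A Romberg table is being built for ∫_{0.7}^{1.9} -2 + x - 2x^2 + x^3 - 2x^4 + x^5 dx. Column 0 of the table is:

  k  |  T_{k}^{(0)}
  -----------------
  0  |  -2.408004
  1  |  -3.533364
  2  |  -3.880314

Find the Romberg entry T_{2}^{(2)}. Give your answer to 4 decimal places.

-4.0018

Richardson extrapolation on the trapezoidal column (denominator 4−1=3):
T_{1}^{(1)} = -3.533364 + (-3.533364 − (-2.408004))/3 = -3.908484
T_{2}^{(1)} = (4·(-3.880314) − (-3.533364)) / 3 = -3.995964
T_{2}^{(2)} = -3.995964 + (-3.995964 − (-3.908484))/15 = -4.001796
(Column j=1 coincides with Simpson's rule on the same nodes.)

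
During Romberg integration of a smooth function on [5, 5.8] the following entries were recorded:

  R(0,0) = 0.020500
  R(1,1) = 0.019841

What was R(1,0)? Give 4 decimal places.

From R(1,1) = (4·R(1,0) − R(0,0))/3, solve for R(1,0):
4·R(1,0) = 3·0.019841 + 0.020500 = 0.080023
R(1,0) = 0.020006

0.0200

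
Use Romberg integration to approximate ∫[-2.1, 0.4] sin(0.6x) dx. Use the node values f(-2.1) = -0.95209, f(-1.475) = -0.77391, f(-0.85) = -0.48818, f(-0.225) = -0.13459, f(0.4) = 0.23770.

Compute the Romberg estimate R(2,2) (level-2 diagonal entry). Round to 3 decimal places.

-1.109

R(0,0) (trapezoid, 1 panel, h=2.5000): -0.89299
R(1,0) (trapezoid, 2 panels, h=1.2500): -1.05672
R(2,0) (trapezoid, 4 panels, h=0.6250): -1.09617
R(1,1) = -1.05672 + (-1.05672 − (-0.89299))/3 = -1.11130
R(2,1) = -1.09617 + (-1.09617 − (-1.05672))/3 = -1.10932
R(2,2) = -1.10932 + (-1.10932 − (-1.11130))/15 = -1.10919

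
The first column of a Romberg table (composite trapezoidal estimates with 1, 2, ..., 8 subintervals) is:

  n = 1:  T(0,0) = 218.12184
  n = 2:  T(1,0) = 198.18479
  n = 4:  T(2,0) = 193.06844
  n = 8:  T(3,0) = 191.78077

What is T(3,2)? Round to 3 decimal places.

T(2,1) = (4·193.06844 − 198.18479) / 3 = 191.36299
T(3,1) = 191.78077 + (191.78077 − 193.06844)/3 = 191.35155
T(3,2) = 191.35155 + (191.35155 − 191.36299)/15 = 191.35079

191.351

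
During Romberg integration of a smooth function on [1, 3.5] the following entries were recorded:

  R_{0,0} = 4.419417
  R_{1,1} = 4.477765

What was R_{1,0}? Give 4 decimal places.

4.4632

From R_{1,1} = (4·R_{1,0} − R_{0,0})/3, solve for R_{1,0}:
4·R_{1,0} = 3·4.477765 + 4.419417 = 17.852712
R_{1,0} = 4.463178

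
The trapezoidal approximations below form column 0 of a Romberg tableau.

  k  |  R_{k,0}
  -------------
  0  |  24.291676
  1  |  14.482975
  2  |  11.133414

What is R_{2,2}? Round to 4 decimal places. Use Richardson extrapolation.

R_{1,1} = 14.482975 + (14.482975 − 24.291676)/3 = 11.213408
R_{2,1} = 11.133414 + (11.133414 − 14.482975)/3 = 10.016894
R_{2,2} = (16·10.016894 − 11.213408) / 15 = 9.937126

9.9371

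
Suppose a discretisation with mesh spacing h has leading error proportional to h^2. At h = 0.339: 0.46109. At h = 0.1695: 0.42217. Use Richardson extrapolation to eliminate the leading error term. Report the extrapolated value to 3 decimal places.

0.409

The leading error scales as h^2; refining by a factor of 2 reduces it by 2^2 = 4.
Extrapolated value = (4·A(h/2) − A(h)) / (4 − 1)
= (4·0.42217 − 0.46109) / 3
= 1.22759 / 3 = 0.40920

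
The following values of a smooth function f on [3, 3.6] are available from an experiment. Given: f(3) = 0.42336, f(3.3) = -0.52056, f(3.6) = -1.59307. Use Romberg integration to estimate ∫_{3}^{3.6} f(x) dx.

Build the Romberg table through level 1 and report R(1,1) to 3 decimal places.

-0.325

R(0,0) (trapezoid, 1 panel, h=0.6000): -0.35091
R(1,0) (trapezoid, 2 panels, h=0.3000): -0.33162
R(1,1) = -0.33162 + (-0.33162 − (-0.35091))/3 = -0.32519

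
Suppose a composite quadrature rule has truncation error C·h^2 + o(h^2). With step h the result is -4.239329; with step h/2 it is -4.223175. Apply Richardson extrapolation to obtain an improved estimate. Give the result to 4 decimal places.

The leading error scales as h^2; refining by a factor of 2 reduces it by 2^2 = 4.
Extrapolated value = (4·A(h/2) − A(h)) / (4 − 1)
= (4·(-4.223175) − (-4.239329)) / 3
= -12.653371 / 3 = -4.217790

-4.2178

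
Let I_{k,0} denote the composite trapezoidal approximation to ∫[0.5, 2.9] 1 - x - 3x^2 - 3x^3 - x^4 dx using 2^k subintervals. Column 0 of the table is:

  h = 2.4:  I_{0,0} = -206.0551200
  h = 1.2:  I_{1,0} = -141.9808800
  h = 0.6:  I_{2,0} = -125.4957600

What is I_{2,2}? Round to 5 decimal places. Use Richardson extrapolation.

-119.95925

Richardson extrapolation on the trapezoidal column (denominator 4−1=3):
I_{1,1} = -141.9808800 + (-141.9808800 − (-206.0551200))/3 = -120.6228000
I_{2,1} = (4·(-125.4957600) − (-141.9808800)) / 3 = -120.0007200
I_{2,2} = (16·(-120.0007200) − (-120.6228000)) / 15 = -119.9592480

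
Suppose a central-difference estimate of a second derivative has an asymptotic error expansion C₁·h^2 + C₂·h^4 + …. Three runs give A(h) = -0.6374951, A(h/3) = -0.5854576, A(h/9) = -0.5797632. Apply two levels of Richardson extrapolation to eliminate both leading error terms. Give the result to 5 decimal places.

First eliminate the h^2 term (factor 3^2 = 9):
  B₁ = (9·(-0.5854576) − (-0.6374951))/8 = -0.5789529
  B₂ = (9·(-0.5797632) − (-0.5854576))/8 = -0.5790514
Then eliminate the h^4 term (factor 3^4 = 81):
  (81·(-0.5790514) − (-0.5789529))/80 = -0.5790526

-0.57905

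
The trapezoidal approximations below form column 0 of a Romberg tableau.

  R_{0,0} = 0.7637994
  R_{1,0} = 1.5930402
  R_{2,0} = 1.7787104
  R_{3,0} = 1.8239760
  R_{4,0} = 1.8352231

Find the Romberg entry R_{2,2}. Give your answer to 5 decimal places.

Richardson extrapolation on the trapezoidal column (denominator 4−1=3):
R_{1,1} = 1.5930402 + (1.5930402 − 0.7637994)/3 = 1.8694538
R_{2,1} = 1.7787104 + (1.7787104 − 1.5930402)/3 = 1.8406005
R_{2,2} = 1.8406005 + (1.8406005 − 1.8694538)/15 = 1.8386769
(Column j=1 coincides with Simpson's rule on the same nodes.)

1.83868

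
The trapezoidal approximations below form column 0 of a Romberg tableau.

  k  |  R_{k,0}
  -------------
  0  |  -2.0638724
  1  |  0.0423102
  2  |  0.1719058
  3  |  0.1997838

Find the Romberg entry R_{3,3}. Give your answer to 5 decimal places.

Richardson extrapolation on the trapezoidal column (denominator 4−1=3):
R_{1,1} = (4·0.0423102 − (-2.0638724)) / 3 = 0.7443711
R_{2,1} = 0.1719058 + (0.1719058 − 0.0423102)/3 = 0.2151043
R_{3,1} = (4·0.1997838 − 0.1719058) / 3 = 0.2090765
R_{2,2} = (16·0.2151043 − 0.7443711) / 15 = 0.1798198
R_{3,2} = 0.2090765 + (0.2090765 − 0.2151043)/15 = 0.2086746
R_{3,3} = 0.2086746 + (0.2086746 − 0.1798198)/63 = 0.2091326

0.20913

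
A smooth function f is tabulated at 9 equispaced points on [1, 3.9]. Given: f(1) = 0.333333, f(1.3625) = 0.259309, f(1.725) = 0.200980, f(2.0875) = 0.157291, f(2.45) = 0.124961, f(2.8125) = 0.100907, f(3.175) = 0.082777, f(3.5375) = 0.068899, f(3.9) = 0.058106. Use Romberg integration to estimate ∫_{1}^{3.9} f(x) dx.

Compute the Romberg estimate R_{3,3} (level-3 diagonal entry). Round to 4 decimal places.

R_{0,0} (trapezoid, 1 panel, h=2.9000): 0.567587
R_{1,0} (trapezoid, 2 panels, h=1.4500): 0.464987
R_{2,0} (trapezoid, 4 panels, h=0.7250): 0.438217
R_{3,0} (trapezoid, 8 panels, h=0.3625): 0.431681
R_{1,1} = 0.464987 + (0.464987 − 0.567587)/3 = 0.430787
R_{2,1} = 0.438217 + (0.438217 − 0.464987)/3 = 0.429294
R_{3,1} = 0.431681 + (0.431681 − 0.438217)/3 = 0.429502
R_{2,2} = 0.429294 + (0.429294 − 0.430787)/15 = 0.429194
R_{3,2} = 0.429502 + (0.429502 − 0.429294)/15 = 0.429516
R_{3,3} = 0.429516 + (0.429516 − 0.429194)/63 = 0.429521

0.4295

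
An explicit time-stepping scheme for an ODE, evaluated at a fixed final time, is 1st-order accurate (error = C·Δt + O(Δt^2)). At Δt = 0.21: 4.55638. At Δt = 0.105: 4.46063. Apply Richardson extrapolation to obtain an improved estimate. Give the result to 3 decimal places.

The leading error scales as Δt; refining by a factor of 2 reduces it by 2^1 = 2.
Extrapolated value = (2·A(Δt/2) − A(Δt)) / (2 − 1)
= (2·4.46063 − 4.55638) / 1
= 4.36488 / 1 = 4.36488

4.365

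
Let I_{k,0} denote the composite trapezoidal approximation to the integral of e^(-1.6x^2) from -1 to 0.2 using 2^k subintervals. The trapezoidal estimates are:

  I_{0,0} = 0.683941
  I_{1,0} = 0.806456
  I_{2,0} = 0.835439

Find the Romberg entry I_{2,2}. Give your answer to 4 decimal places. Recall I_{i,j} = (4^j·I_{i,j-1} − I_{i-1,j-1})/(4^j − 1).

0.8450

I_{1,1} = 0.806456 + (0.806456 − 0.683941)/3 = 0.847294
I_{2,1} = (4·0.835439 − 0.806456) / 3 = 0.845100
I_{2,2} = (16·0.845100 − 0.847294) / 15 = 0.844954
(Column j=1 coincides with Simpson's rule on the same nodes.)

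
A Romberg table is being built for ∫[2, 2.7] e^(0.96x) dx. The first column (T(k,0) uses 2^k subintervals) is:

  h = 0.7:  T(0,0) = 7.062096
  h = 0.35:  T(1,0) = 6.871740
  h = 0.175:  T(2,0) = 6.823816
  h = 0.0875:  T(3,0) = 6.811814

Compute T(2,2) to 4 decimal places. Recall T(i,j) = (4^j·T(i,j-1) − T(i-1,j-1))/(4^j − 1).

6.8078

Richardson extrapolation on the trapezoidal column (denominator 4−1=3):
T(1,1) = 6.871740 + (6.871740 − 7.062096)/3 = 6.808288
T(2,1) = (4·6.823816 − 6.871740) / 3 = 6.807841
T(2,2) = (16·6.807841 − 6.808288) / 15 = 6.807811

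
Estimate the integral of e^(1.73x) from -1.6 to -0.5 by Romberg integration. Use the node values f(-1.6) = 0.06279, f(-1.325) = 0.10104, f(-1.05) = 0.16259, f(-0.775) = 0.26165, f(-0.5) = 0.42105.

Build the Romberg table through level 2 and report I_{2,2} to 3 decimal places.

0.207

I_{0,0} (trapezoid, 1 panel, h=1.1000): 0.26611
I_{1,0} (trapezoid, 2 panels, h=0.5500): 0.22248
I_{2,0} (trapezoid, 4 panels, h=0.2750): 0.21098
I_{1,1} = 0.22248 + (0.22248 − 0.26611)/3 = 0.20794
I_{2,1} = 0.21098 + (0.21098 − 0.22248)/3 = 0.20715
I_{2,2} = 0.20715 + (0.20715 − 0.20794)/15 = 0.20710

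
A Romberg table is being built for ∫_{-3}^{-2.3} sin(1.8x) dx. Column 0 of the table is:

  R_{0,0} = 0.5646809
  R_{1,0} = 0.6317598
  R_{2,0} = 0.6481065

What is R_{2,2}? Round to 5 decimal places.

0.65352

R_{1,1} = (4·0.6317598 − 0.5646809) / 3 = 0.6541194
R_{2,1} = 0.6481065 + (0.6481065 − 0.6317598)/3 = 0.6535554
R_{2,2} = 0.6535554 + (0.6535554 − 0.6541194)/15 = 0.6535178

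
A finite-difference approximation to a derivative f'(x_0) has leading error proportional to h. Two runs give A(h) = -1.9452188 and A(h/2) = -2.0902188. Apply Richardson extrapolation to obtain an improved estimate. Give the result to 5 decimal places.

-2.23522

The leading error scales as h; refining by a factor of 2 reduces it by 2^1 = 2.
Extrapolated value = (2·A(h/2) − A(h)) / (2 − 1)
= (2·(-2.0902188) − (-1.9452188)) / 1
= -2.2352188 / 1 = -2.2352188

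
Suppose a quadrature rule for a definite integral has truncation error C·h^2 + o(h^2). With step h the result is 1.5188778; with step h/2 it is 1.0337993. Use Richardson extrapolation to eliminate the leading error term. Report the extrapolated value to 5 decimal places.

0.87211

Extrapolated value = (4·A(h/2) − A(h)) / (4 − 1)
= (4·1.0337993 − 1.5188778) / 3
= 2.6163194 / 3 = 0.8721065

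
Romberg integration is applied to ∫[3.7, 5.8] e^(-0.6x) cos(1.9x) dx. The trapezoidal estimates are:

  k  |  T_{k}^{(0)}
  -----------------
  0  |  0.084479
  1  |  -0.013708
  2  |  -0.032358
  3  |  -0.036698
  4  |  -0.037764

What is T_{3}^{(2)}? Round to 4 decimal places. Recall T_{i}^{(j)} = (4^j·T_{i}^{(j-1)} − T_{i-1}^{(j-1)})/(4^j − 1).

Richardson extrapolation on the trapezoidal column (denominator 4−1=3):
T_{2}^{(1)} = -0.032358 + (-0.032358 − (-0.013708))/3 = -0.038575
T_{3}^{(1)} = -0.036698 + (-0.036698 − (-0.032358))/3 = -0.038145
T_{3}^{(2)} = (16·(-0.038145) − (-0.038575)) / 15 = -0.038116
(Column j=1 coincides with Simpson's rule on the same nodes.)

-0.0381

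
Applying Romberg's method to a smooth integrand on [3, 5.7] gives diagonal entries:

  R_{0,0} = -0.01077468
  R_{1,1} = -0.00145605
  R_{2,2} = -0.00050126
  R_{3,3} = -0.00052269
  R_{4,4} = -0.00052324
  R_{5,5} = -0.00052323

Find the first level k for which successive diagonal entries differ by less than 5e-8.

k = 5

|R_{1,1} − R_{0,0}| = 0.00931863 ≥ 5e-8
|R_{2,2} − R_{1,1}| = 0.00095479 ≥ 5e-8
|R_{3,3} − R_{2,2}| = 0.00002143 ≥ 5e-8
|R_{4,4} − R_{3,3}| = 0.00000055 ≥ 5e-8
|R_{5,5} − R_{4,4}| = 0.00000001 < 5e-8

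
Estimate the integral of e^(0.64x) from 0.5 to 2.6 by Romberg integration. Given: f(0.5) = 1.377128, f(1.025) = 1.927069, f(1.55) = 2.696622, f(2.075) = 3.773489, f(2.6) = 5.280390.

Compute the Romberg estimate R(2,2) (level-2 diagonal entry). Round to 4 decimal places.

R(0,0) (trapezoid, 1 panel, h=2.1000): 6.990394
R(1,0) (trapezoid, 2 panels, h=1.0500): 6.326650
R(2,0) (trapezoid, 4 panels, h=0.5250): 6.156118
R(1,1) = 6.326650 + (6.326650 − 6.990394)/3 = 6.105402
R(2,1) = 6.156118 + (6.156118 − 6.326650)/3 = 6.099274
R(2,2) = 6.099274 + (6.099274 − 6.105402)/15 = 6.098865

6.0989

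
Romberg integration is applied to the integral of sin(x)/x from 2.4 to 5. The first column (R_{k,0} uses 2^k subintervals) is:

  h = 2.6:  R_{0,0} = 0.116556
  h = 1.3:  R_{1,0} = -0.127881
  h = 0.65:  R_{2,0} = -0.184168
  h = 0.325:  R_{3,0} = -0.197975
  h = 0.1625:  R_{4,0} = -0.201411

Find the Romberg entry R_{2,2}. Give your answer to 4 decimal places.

-0.2025

Richardson extrapolation on the trapezoidal column (denominator 4−1=3):
R_{1,1} = -0.127881 + (-0.127881 − 0.116556)/3 = -0.209360
R_{2,1} = (4·(-0.184168) − (-0.127881)) / 3 = -0.202930
R_{2,2} = (16·(-0.202930) − (-0.209360)) / 15 = -0.202501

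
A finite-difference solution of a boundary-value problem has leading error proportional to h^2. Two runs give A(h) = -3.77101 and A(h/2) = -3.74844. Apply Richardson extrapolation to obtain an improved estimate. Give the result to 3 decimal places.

-3.741

Extrapolated value = (4·A(h/2) − A(h)) / (4 − 1)
= (4·(-3.74844) − (-3.77101)) / 3
= -11.22275 / 3 = -3.74092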